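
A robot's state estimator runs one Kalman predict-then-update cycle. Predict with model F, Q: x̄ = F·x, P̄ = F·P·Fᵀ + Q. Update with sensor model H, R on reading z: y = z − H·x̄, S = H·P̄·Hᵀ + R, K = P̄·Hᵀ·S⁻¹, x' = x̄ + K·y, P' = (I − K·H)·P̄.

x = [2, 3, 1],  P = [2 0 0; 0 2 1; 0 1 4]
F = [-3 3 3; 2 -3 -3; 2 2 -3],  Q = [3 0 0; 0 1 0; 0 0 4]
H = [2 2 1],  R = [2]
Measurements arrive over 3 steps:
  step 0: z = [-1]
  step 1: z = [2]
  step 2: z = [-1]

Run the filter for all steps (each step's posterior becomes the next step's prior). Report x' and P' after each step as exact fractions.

step 0: x' = [68/9, -274/27, 13/3], P' = [509/6 -1309/18 -25; -1309/18 3533/54 47/3; -25 47/3 20]
step 1: x' = [33153/3722, -11948/1861, -12023/3722], P' = [5665980/1861 -4843929/1861 -1638933/1861; -4843929/1861 8291321/3722 1392427/1861; -1638933/1861 1392427/1861 494589/1861]
step 2: x' = [-177342066/4365761, 148743003/4365761, 52824364/4365761], P' = [96009128769/8731522 -82214269047/8731522 -13733720274/4365761; -82214269047/8731522 70422122435/8731522 11740579058/4365761; -13733720274/4365761 11740579058/4365761 3975862722/4365761]

step 0: x̄ = F·x = [6, -8, 7]
step 0: P̄ = F·P·Fᵀ + Q = [93 -84 -39; -84 81 35; -39 35 44]
step 0: y = z − H·x̄ = [-4]
step 0: S = H·P̄·Hᵀ + R = [54]
step 0: K = P̄·Hᵀ·S⁻¹ = [-7/18; 29/54; 2/3]
step 0: x' = x̄ + K·y = [68/9, -274/27, 13/3]
step 0: P' = (I − K·H)·P̄ = [509/6 -1309/18 -25; -1309/18 3533/54 47/3; -25 47/3 20]
step 1: x̄ = F·x = [-361/9, 293/9, -491/27]
step 1: P̄ = F·P·Fᵀ + Q = [10729/3 -9077/3 -6466/9; -9077/3 15383/6 5573/9; -6466/9 5573/9 8512/27]
step 1: y = z − H·x̄ = [953/27]
step 1: S = H·P̄·Hᵀ + R = [7444/27]
step 1: K = P̄·Hᵀ·S⁻¹ = [5169/3722; -2055/1861; 1577/3722]
step 1: x' = x̄ + K·y = [33153/3722, -11948/1861, -12023/3722]
step 1: P' = (I − K·H)·P̄ = [5665980/1861 -4843929/1861 -1638933/1861; -4843929/1861 8291321/3722 1392427/1861; -1638933/1861 1392427/1861 494589/1861]
step 2: x̄ = F·x = [-103608/1861, 174063/3722, 54583/3722]
step 2: P̄ = F·P·Fᵀ + Q = [469033701/3722 -396129483/3722 -42334494/1861; -396129483/3722 334572113/3722 35773593/1861; -42334494/1861 35773593/1861 7911947/1861]
step 2: y = z − H·x̄ = [8001/3722]
step 2: S = H·P̄·Hᵀ + R = [4365761/1861]
step 2: K = P̄·Hᵀ·S⁻¹ = [30569724/4365761; -25783777/4365761; -5209855/4365761]
step 2: x' = x̄ + K·y = [-177342066/4365761, 148743003/4365761, 52824364/4365761]
step 2: P' = (I − K·H)·P̄ = [96009128769/8731522 -82214269047/8731522 -13733720274/4365761; -82214269047/8731522 70422122435/8731522 11740579058/4365761; -13733720274/4365761 11740579058/4365761 3975862722/4365761]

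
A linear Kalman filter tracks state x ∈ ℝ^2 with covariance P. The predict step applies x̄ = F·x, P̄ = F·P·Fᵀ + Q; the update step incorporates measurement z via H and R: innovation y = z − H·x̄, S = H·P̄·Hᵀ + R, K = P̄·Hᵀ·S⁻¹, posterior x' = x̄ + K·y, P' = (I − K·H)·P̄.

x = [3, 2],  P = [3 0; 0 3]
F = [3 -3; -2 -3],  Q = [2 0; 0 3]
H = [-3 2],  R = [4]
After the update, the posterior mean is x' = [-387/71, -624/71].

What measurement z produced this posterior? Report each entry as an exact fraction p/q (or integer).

z = [-1]

x̄ = F·x = [3, -12]
P̄ = F·P·Fᵀ + Q = [56 9; 9 42]
S = H·P̄·Hᵀ + R = [568]
K = P̄·Hᵀ·S⁻¹ = [-75/284; 57/568]
x' − x̄ = [-600/71, 228/71] = K·y
y = (KᵀK)⁻¹·Kᵀ·(x' − x̄) = [32]
z = y + H·x̄ = [32] + [-33] = [-1]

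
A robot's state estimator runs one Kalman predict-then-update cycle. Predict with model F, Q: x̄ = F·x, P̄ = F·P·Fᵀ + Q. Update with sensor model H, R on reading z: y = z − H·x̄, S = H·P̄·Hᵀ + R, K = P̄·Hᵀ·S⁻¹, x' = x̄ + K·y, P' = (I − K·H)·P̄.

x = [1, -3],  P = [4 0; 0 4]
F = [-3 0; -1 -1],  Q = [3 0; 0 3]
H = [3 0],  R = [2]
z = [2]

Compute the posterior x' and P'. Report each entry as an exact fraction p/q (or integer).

x̄ = F·x = [-3, 2]
P̄ = F·P·Fᵀ + Q = [39 12; 12 11]
y = z − H·x̄ = [11]
S = H·P̄·Hᵀ + R = [353]
K = P̄·Hᵀ·S⁻¹ = [117/353; 36/353]
x' = x̄ + K·y = [228/353, 1102/353]
P' = (I − K·H)·P̄ = [78/353 24/353; 24/353 2587/353]

x' = [228/353, 1102/353]
P' = [78/353 24/353; 24/353 2587/353]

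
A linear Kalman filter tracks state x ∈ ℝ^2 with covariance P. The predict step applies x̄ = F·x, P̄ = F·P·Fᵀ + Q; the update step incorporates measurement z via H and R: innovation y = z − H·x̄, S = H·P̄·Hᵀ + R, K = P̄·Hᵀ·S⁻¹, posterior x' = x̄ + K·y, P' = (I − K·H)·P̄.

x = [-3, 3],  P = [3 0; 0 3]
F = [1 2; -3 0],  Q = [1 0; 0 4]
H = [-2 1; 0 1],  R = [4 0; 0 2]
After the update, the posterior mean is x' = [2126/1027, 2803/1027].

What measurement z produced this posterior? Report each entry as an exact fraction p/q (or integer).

z = [-1, 2]

x̄ = F·x = [3, 9]
P̄ = F·P·Fᵀ + Q = [16 -9; -9 31]
S = H·P̄·Hᵀ + R = [135 49; 49 33]
K = P̄·Hᵀ·S⁻¹ = [-456/1027 397/1027; 49/1027 892/1027]
x' − x̄ = [-955/1027, -6440/1027] = K·y
y = (KᵀK)⁻¹·Kᵀ·(x' − x̄) = [-4, -7]
z = y + H·x̄ = [-4, -7] + [3, 9] = [-1, 2]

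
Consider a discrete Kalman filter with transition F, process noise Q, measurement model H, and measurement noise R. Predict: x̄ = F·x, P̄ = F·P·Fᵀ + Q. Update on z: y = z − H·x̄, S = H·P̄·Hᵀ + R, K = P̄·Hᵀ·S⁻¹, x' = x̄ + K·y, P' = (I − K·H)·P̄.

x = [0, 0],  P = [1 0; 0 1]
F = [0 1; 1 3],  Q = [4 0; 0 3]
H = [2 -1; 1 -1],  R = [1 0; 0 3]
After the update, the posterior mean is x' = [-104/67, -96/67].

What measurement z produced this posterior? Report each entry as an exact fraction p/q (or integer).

x̄ = F·x = [0, 0]
P̄ = F·P·Fᵀ + Q = [5 3; 3 13]
S = H·P̄·Hᵀ + R = [22 14; 14 15]
K = P̄·Hᵀ·S⁻¹ = [77/134 -27/67; 35/134 -61/67]
x' − x̄ = [-104/67, -96/67] = K·y
y = (KᵀK)⁻¹·Kᵀ·(x' − x̄) = [-2, 1]
z = y + H·x̄ = [-2, 1] + [0, 0] = [-2, 1]

z = [-2, 1]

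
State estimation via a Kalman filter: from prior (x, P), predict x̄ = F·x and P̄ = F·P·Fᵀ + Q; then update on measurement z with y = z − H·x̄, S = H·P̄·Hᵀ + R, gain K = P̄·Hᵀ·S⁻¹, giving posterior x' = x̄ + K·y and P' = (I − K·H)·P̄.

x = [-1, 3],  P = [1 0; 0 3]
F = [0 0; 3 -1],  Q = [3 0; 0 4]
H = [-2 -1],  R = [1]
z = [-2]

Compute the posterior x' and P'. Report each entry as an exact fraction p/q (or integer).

x̄ = F·x = [0, -6]
P̄ = F·P·Fᵀ + Q = [3 0; 0 16]
y = z − H·x̄ = [-8]
S = H·P̄·Hᵀ + R = [29]
K = P̄·Hᵀ·S⁻¹ = [-6/29; -16/29]
x' = x̄ + K·y = [48/29, -46/29]
P' = (I − K·H)·P̄ = [51/29 -96/29; -96/29 208/29]

x' = [48/29, -46/29]
P' = [51/29 -96/29; -96/29 208/29]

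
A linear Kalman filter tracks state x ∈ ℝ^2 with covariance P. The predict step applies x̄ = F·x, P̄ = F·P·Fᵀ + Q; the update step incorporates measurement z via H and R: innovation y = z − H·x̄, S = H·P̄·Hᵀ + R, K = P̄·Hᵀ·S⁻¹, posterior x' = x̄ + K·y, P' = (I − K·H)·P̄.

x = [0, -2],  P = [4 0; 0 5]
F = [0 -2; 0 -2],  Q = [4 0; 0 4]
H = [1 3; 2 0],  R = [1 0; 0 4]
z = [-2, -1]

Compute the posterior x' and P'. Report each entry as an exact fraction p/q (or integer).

x' = [-872/1969, -998/1969]
P' = [1608/1969 -508/1969; -508/1969 376/1969]

x̄ = F·x = [4, 4]
P̄ = F·P·Fᵀ + Q = [24 20; 20 24]
y = z − H·x̄ = [-18, -9]
S = H·P̄·Hᵀ + R = [361 168; 168 100]
K = P̄·Hᵀ·S⁻¹ = [84/1969 804/1969; 620/1969 -254/1969]
x' = x̄ + K·y = [-872/1969, -998/1969]
P' = (I − K·H)·P̄ = [1608/1969 -508/1969; -508/1969 376/1969]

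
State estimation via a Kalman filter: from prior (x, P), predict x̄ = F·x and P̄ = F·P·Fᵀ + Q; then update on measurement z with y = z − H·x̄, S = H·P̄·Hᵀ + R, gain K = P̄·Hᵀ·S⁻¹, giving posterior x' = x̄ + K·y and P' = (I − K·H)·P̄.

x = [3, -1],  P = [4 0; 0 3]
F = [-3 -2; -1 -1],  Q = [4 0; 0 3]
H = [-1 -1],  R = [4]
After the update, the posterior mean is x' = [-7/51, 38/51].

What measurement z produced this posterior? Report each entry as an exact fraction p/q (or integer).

z = [-1]

x̄ = F·x = [-7, -2]
P̄ = F·P·Fᵀ + Q = [52 18; 18 10]
S = H·P̄·Hᵀ + R = [102]
K = P̄·Hᵀ·S⁻¹ = [-35/51; -14/51]
x' − x̄ = [350/51, 140/51] = K·y
y = (KᵀK)⁻¹·Kᵀ·(x' − x̄) = [-10]
z = y + H·x̄ = [-10] + [9] = [-1]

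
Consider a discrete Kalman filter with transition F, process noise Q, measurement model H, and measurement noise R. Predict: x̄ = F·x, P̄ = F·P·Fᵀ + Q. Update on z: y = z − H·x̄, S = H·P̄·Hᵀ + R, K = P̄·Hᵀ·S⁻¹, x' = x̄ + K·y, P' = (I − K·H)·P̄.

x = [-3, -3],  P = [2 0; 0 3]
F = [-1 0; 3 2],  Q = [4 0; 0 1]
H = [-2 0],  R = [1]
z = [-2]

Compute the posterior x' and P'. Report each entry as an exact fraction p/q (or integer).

x' = [27/25, -327/25]
P' = [6/25 -6/25; -6/25 631/25]

x̄ = F·x = [3, -15]
P̄ = F·P·Fᵀ + Q = [6 -6; -6 31]
y = z − H·x̄ = [4]
S = H·P̄·Hᵀ + R = [25]
K = P̄·Hᵀ·S⁻¹ = [-12/25; 12/25]
x' = x̄ + K·y = [27/25, -327/25]
P' = (I − K·H)·P̄ = [6/25 -6/25; -6/25 631/25]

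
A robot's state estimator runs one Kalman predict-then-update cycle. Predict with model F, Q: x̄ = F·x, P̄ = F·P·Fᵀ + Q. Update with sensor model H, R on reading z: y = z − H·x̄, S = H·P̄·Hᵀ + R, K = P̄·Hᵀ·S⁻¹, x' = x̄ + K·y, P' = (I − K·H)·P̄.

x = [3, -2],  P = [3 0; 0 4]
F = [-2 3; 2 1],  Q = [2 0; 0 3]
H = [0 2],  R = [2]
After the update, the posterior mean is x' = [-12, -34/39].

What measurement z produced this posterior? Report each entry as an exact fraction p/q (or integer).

z = [-2]

x̄ = F·x = [-12, 4]
P̄ = F·P·Fᵀ + Q = [50 0; 0 19]
S = H·P̄·Hᵀ + R = [78]
K = P̄·Hᵀ·S⁻¹ = [0; 19/39]
x' − x̄ = [0, -190/39] = K·y
y = (KᵀK)⁻¹·Kᵀ·(x' − x̄) = [-10]
z = y + H·x̄ = [-10] + [8] = [-2]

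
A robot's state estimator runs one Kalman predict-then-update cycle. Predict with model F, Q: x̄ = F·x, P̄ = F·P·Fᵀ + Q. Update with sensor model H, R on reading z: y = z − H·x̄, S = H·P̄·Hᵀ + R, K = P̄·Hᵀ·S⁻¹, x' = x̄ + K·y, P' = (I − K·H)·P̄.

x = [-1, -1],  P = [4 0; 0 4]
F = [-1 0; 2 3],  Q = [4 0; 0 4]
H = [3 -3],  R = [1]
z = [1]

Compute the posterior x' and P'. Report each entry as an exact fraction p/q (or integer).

x' = [-95/721, -341/721]
P' = [3464/721 3448/721; 3448/721 3512/721]

x̄ = F·x = [1, -5]
P̄ = F·P·Fᵀ + Q = [8 -8; -8 56]
y = z − H·x̄ = [-17]
S = H·P̄·Hᵀ + R = [721]
K = P̄·Hᵀ·S⁻¹ = [48/721; -192/721]
x' = x̄ + K·y = [-95/721, -341/721]
P' = (I − K·H)·P̄ = [3464/721 3448/721; 3448/721 3512/721]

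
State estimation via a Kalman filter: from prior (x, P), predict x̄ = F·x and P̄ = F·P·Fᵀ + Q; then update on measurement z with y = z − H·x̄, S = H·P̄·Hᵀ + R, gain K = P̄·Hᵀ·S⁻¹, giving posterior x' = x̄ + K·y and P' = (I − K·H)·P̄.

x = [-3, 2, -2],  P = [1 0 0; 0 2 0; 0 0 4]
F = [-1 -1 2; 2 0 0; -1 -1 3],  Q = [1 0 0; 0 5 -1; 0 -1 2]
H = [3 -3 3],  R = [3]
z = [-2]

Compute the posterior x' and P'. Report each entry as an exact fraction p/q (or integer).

x̄ = F·x = [-3, -6, -5]
P̄ = F·P·Fᵀ + Q = [20 -2 27; -2 9 -3; 27 -3 41]
y = z − H·x̄ = [4]
S = H·P̄·Hᵀ + R = [1209]
K = P̄·Hᵀ·S⁻¹ = [49/403; -14/403; 71/403]
x' = x̄ + K·y = [-1013/403, -2474/403, -1731/403]
P' = (I − K·H)·P̄ = [857/403 1252/403 444/403; 1252/403 3039/403 1773/403; 444/403 1773/403 1400/403]

x' = [-1013/403, -2474/403, -1731/403]
P' = [857/403 1252/403 444/403; 1252/403 3039/403 1773/403; 444/403 1773/403 1400/403]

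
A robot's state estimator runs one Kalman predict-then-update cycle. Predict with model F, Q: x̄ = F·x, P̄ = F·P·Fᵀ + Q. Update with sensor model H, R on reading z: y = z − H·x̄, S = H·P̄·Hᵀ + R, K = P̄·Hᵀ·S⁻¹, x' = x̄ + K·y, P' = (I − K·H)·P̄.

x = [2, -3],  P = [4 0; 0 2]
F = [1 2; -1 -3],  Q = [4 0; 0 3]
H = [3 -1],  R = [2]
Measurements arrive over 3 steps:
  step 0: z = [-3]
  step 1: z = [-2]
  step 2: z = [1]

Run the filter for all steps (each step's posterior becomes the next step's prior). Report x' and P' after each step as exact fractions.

step 0: x̄ = F·x = [-4, 7]
step 0: P̄ = F·P·Fᵀ + Q = [16 -16; -16 25]
step 0: y = z − H·x̄ = [16]
step 0: S = H·P̄·Hᵀ + R = [267]
step 0: K = P̄·Hᵀ·S⁻¹ = [64/267; -73/267]
step 0: x' = x̄ + K·y = [-44/267, 701/267]
step 0: P' = (I − K·H)·P̄ = [176/267 400/267; 400/267 1346/267]
step 1: x̄ = F·x = [1358/267, -2059/267]
step 1: P̄ = F·P·Fᵀ + Q = [8228/267 -10252/267; -10252/267 15491/267]
step 1: y = z − H·x̄ = [-6667/267]
step 1: S = H·P̄·Hᵀ + R = [151589/267]
step 1: K = P̄·Hᵀ·S⁻¹ = [34936/151589; -46247/151589]
step 1: x' = x̄ + K·y = [-101350/151589, -14206/151589]
step 1: P' = (I − K·H)·P̄ = [100188/151589 230692/151589; 230692/151589 784570/151589]
step 2: x̄ = F·x = [-129762/151589, 143968/151589]
step 2: P̄ = F·P·Fᵀ + Q = [4767592/151589 -5961068/151589; -5961068/151589 9000237/151589]
step 2: y = z − H·x̄ = [684843/151589]
step 2: S = H·P̄·Hᵀ + R = [87978151/151589]
step 2: K = P̄·Hᵀ·S⁻¹ = [20263844/87978151; -26883441/87978151]
step 2: x' = x̄ + K·y = [16236870/87978151, -37897855/87978151]
step 2: P' = (I − K·H)·P̄ = [58187304/87978151 134034224/87978151; 134034224/87978151 455869554/87978151]

step 0: x' = [-44/267, 701/267], P' = [176/267 400/267; 400/267 1346/267]
step 1: x' = [-101350/151589, -14206/151589], P' = [100188/151589 230692/151589; 230692/151589 784570/151589]
step 2: x' = [16236870/87978151, -37897855/87978151], P' = [58187304/87978151 134034224/87978151; 134034224/87978151 455869554/87978151]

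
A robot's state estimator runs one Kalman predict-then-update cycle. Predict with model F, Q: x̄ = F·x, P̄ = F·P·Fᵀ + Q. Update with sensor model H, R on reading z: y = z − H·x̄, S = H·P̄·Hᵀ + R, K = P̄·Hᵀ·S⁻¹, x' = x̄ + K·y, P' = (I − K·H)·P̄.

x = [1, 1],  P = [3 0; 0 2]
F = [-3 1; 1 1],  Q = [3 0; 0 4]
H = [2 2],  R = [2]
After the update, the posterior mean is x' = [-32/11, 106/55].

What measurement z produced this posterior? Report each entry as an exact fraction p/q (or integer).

z = [-2]

x̄ = F·x = [-2, 2]
P̄ = F·P·Fᵀ + Q = [32 -7; -7 9]
S = H·P̄·Hᵀ + R = [110]
K = P̄·Hᵀ·S⁻¹ = [5/11; 2/55]
x' − x̄ = [-10/11, -4/55] = K·y
y = (KᵀK)⁻¹·Kᵀ·(x' − x̄) = [-2]
z = y + H·x̄ = [-2] + [0] = [-2]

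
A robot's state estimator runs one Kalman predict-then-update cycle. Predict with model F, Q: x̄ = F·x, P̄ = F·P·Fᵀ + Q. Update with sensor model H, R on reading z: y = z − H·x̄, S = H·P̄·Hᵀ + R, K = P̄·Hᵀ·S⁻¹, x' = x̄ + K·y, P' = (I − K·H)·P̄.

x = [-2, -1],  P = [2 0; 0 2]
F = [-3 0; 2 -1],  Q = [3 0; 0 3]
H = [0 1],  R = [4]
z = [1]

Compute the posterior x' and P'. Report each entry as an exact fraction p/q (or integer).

x̄ = F·x = [6, -3]
P̄ = F·P·Fᵀ + Q = [21 -12; -12 13]
y = z − H·x̄ = [4]
S = H·P̄·Hᵀ + R = [17]
K = P̄·Hᵀ·S⁻¹ = [-12/17; 13/17]
x' = x̄ + K·y = [54/17, 1/17]
P' = (I − K·H)·P̄ = [213/17 -48/17; -48/17 52/17]

x' = [54/17, 1/17]
P' = [213/17 -48/17; -48/17 52/17]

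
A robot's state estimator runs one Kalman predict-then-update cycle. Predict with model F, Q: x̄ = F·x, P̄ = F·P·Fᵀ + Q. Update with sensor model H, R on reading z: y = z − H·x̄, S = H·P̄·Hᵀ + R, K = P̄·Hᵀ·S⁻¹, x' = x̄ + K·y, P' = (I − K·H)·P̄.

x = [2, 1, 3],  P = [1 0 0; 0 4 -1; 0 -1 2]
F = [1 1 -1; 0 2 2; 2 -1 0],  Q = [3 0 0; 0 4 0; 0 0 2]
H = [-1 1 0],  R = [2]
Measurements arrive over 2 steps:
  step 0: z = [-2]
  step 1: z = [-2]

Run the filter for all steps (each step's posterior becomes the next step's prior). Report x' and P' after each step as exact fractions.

step 0: x̄ = F·x = [0, 8, 3]
step 0: P̄ = F·P·Fᵀ + Q = [12 4 -3; 4 20 -6; -3 -6 10]
step 0: y = z − H·x̄ = [-10]
step 0: S = H·P̄·Hᵀ + R = [26]
step 0: K = P̄·Hᵀ·S⁻¹ = [-4/13; 8/13; -3/26]
step 0: x' = x̄ + K·y = [40/13, 24/13, 54/13]
step 0: P' = (I − K·H)·P̄ = [124/13 116/13 -51/13; 116/13 132/13 -54/13; -51/13 -54/13 251/26]
step 1: x̄ = F·x = [10/13, 12, 56/13]
step 1: P̄ = F·P·Fᵀ + Q = [1725/26 11 280/13; 11 50 8; 280/13 8 190/13]
step 1: y = z − H·x̄ = [-172/13]
step 1: S = H·P̄·Hᵀ + R = [2505/26]
step 1: K = P̄·Hᵀ·S⁻¹ = [-1439/2505; 338/835; -352/2505]
step 1: x' = x̄ + K·y = [20966/2505, 5548/835, 15448/2505]
step 1: P' = (I − K·H)·P̄ = [86554/2505 27892/835 34472/2505; 27892/835 28568/835 11256/835; 34472/2505 11256/835 31846/2505]

step 0: x' = [40/13, 24/13, 54/13], P' = [124/13 116/13 -51/13; 116/13 132/13 -54/13; -51/13 -54/13 251/26]
step 1: x' = [20966/2505, 5548/835, 15448/2505], P' = [86554/2505 27892/835 34472/2505; 27892/835 28568/835 11256/835; 34472/2505 11256/835 31846/2505]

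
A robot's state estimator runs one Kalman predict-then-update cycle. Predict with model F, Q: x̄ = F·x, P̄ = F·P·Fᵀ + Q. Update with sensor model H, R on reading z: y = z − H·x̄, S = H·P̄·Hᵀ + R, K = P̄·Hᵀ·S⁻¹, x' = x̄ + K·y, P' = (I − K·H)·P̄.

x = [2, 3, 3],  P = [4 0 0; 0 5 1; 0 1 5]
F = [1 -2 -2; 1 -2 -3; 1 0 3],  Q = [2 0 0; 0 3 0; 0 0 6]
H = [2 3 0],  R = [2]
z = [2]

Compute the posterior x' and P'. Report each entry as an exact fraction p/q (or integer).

x̄ = F·x = [-10, -13, 11]
P̄ = F·P·Fᵀ + Q = [54 64 -32; 64 84 -47; -32 -47 55]
y = z − H·x̄ = [61]
S = H·P̄·Hᵀ + R = [1742]
K = P̄·Hᵀ·S⁻¹ = [150/871; 190/871; -205/1742]
x' = x̄ + K·y = [440/871, 267/871, 6657/1742]
P' = (I − K·H)·P̄ = [2034/871 -1256/871 2878/871; -1256/871 964/871 -1987/871; 2878/871 -1987/871 53785/1742]

x' = [440/871, 267/871, 6657/1742]
P' = [2034/871 -1256/871 2878/871; -1256/871 964/871 -1987/871; 2878/871 -1987/871 53785/1742]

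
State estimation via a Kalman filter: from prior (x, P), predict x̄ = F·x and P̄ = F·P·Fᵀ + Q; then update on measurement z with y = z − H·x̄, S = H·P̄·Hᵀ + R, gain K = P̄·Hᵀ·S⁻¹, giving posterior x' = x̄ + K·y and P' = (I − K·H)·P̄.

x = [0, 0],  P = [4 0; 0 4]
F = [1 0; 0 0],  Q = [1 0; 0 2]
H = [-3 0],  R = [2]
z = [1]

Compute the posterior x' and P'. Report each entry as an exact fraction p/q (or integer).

x̄ = F·x = [0, 0]
P̄ = F·P·Fᵀ + Q = [5 0; 0 2]
y = z − H·x̄ = [1]
S = H·P̄·Hᵀ + R = [47]
K = P̄·Hᵀ·S⁻¹ = [-15/47; 0]
x' = x̄ + K·y = [-15/47, 0]
P' = (I − K·H)·P̄ = [10/47 0; 0 2]

x' = [-15/47, 0]
P' = [10/47 0; 0 2]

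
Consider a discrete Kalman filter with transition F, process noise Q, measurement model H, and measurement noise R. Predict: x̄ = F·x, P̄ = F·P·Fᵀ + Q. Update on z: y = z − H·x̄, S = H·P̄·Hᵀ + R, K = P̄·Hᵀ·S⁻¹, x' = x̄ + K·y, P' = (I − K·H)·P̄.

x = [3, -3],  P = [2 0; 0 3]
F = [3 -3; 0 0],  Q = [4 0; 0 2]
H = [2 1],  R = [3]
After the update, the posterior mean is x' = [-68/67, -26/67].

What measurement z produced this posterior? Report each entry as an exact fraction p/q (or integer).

z = [-3]

x̄ = F·x = [18, 0]
P̄ = F·P·Fᵀ + Q = [49 0; 0 2]
S = H·P̄·Hᵀ + R = [201]
K = P̄·Hᵀ·S⁻¹ = [98/201; 2/201]
x' − x̄ = [-1274/67, -26/67] = K·y
y = (KᵀK)⁻¹·Kᵀ·(x' − x̄) = [-39]
z = y + H·x̄ = [-39] + [36] = [-3]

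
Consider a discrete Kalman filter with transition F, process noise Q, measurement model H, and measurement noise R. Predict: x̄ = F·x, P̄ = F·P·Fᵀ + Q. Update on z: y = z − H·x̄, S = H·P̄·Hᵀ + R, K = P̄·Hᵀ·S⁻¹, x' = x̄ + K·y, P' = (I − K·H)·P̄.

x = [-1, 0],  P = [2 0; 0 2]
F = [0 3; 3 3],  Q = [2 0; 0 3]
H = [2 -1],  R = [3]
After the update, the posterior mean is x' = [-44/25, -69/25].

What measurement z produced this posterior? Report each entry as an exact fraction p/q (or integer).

x̄ = F·x = [0, -3]
P̄ = F·P·Fᵀ + Q = [20 18; 18 39]
S = H·P̄·Hᵀ + R = [50]
K = P̄·Hᵀ·S⁻¹ = [11/25; -3/50]
x' − x̄ = [-44/25, 6/25] = K·y
y = (KᵀK)⁻¹·Kᵀ·(x' − x̄) = [-4]
z = y + H·x̄ = [-4] + [3] = [-1]

z = [-1]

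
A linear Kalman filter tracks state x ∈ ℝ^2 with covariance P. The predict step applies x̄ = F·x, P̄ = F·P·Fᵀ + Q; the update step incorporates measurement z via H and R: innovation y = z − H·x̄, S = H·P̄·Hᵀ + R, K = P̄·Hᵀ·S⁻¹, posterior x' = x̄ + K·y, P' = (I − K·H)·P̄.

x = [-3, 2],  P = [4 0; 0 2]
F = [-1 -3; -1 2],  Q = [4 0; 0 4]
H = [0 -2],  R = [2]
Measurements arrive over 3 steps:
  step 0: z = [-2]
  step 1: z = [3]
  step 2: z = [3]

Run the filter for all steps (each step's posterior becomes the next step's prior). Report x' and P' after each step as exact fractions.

step 0: x̄ = F·x = [-3, 7]
step 0: P̄ = F·P·Fᵀ + Q = [26 -8; -8 16]
step 0: y = z − H·x̄ = [12]
step 0: S = H·P̄·Hᵀ + R = [66]
step 0: K = P̄·Hᵀ·S⁻¹ = [8/33; -16/33]
step 0: x' = x̄ + K·y = [-1/11, 13/11]
step 0: P' = (I − K·H)·P̄ = [730/33 -8/33; -8/33 16/33]
step 1: x̄ = F·x = [-38/11, 27/11]
step 1: P̄ = F·P·Fᵀ + Q = [958/33 626/33; 626/33 958/33]
step 1: y = z − H·x̄ = [87/11]
step 1: S = H·P̄·Hᵀ + R = [3898/33]
step 1: K = P̄·Hᵀ·S⁻¹ = [-626/1949; -958/1949]
step 1: x' = x̄ + K·y = [-11684/1949, -2793/1949]
step 1: P' = (I − K·H)·P̄ = [32830/1949 626/1949; 626/1949 958/1949]
step 2: x̄ = F·x = [20063/1949, 6098/1949]
step 2: P̄ = F·P·Fᵀ + Q = [53004/1949 27708/1949; 27708/1949 41954/1949]
step 2: y = z − H·x̄ = [18043/1949]
step 2: S = H·P̄·Hᵀ + R = [171714/1949]
step 2: K = P̄·Hᵀ·S⁻¹ = [-9236/28619; -41954/85857]
step 2: x' = x̄ + K·y = [209101/28619, -119764/85857]
step 2: P' = (I − K·H)·P̄ = [515700/28619 9236/28619; 9236/28619 41954/85857]

step 0: x' = [-1/11, 13/11], P' = [730/33 -8/33; -8/33 16/33]
step 1: x' = [-11684/1949, -2793/1949], P' = [32830/1949 626/1949; 626/1949 958/1949]
step 2: x' = [209101/28619, -119764/85857], P' = [515700/28619 9236/28619; 9236/28619 41954/85857]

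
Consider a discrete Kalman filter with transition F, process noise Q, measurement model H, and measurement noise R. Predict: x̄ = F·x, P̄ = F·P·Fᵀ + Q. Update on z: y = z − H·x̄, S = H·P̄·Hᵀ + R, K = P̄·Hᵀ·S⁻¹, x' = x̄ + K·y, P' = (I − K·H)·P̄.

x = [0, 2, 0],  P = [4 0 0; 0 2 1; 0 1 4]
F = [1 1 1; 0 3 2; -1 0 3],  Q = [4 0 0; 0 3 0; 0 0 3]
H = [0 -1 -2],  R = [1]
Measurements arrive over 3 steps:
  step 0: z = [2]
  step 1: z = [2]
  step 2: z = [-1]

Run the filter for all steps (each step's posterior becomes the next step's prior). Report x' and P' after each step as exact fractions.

step 0: x' = [190/177, 602/177, -476/177], P' = [3983/354 2011/354 -985/354; 2011/354 4121/354 -2003/354; -985/354 -2003/354 1061/354]
step 1: x' = [-81944/37833, 32570/37833, -56146/37833], P' = [441133/37833 429539/37833 -221293/37833; 429539/37833 1478119/37833 -745604/37833; -221293/37833 -745604/37833 385444/37833]
step 2: x' = [-32752740/6479263, -29167630/6479263, 17710745/6479263], P' = [76058032/6479263 106306296/6479263 -54385258/6479263; 106306296/6479263 499784870/6479263 -252130689/6479263; -54385258/6479263 -252130689/6479263 128794829/6479263]

step 0: x̄ = F·x = [2, 6, 0]
step 0: P̄ = F·P·Fᵀ + Q = [16 19 11; 19 49 33; 11 33 43]
step 0: y = z − H·x̄ = [8]
step 0: S = H·P̄·Hᵀ + R = [354]
step 0: K = P̄·Hᵀ·S⁻¹ = [-41/354; -115/354; -119/354]
step 0: x' = x̄ + K·y = [190/177, 602/177, -476/177]
step 0: P' = (I − K·H)·P̄ = [3983/354 2011/354 -985/354; 2011/354 4121/354 -2003/354; -985/354 -2003/354 1061/354]
step 1: x̄ = F·x = [316/177, 854/177, -1618/177]
step 1: P̄ = F·P·Fᵀ + Q = [8627/354 8533/354 -5395/177; 8533/354 18359/354 -7862/177; -5395/177 -7862/177 10252/177]
step 1: y = z − H·x̄ = [-676/59]
step 1: S = H·P̄·Hᵀ + R = [12611/118]
step 1: K = P̄·Hᵀ·S⁻¹ = [4349/12611; 4363/12611; -8428/12611]
step 1: x' = x̄ + K·y = [-81944/37833, 32570/37833, -56146/37833]
step 1: P' = (I − K·H)·P̄ = [441133/37833 429539/37833 -221293/37833; 429539/37833 1478119/37833 -745604/37833; -221293/37833 -745604/37833 385444/37833]
step 2: x̄ = F·x = [-105520/37833, -14582/37833, -86494/37833]
step 2: P̄ = F·P·Fᵀ + Q = [1381312/37833 2323256/37833 -2393738/37833; 2323256/37833 6011098/37833 -5243803/37833; -2393738/37833 -5243803/37833 5351386/37833]
step 2: y = z − H·x̄ = [-225403/37833]
step 2: S = H·P̄·Hᵀ + R = [6479263/37833]
step 2: K = P̄·Hᵀ·S⁻¹ = [2464220/6479263; 4476508/6479263; -5458969/6479263]
step 2: x' = x̄ + K·y = [-32752740/6479263, -29167630/6479263, 17710745/6479263]
step 2: P' = (I − K·H)·P̄ = [76058032/6479263 106306296/6479263 -54385258/6479263; 106306296/6479263 499784870/6479263 -252130689/6479263; -54385258/6479263 -252130689/6479263 128794829/6479263]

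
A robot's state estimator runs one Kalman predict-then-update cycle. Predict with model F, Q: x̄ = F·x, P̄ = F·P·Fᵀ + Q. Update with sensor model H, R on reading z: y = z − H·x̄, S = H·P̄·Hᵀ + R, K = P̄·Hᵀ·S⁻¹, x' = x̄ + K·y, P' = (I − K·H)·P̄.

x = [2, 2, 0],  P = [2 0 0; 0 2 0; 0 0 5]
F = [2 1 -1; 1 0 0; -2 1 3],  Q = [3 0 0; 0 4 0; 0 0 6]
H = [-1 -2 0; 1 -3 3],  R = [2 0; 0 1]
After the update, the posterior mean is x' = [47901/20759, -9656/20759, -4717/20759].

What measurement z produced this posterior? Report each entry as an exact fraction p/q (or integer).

x̄ = F·x = [6, 2, -2]
P̄ = F·P·Fᵀ + Q = [18 4 -21; 4 6 -4; -21 -4 61]
S = H·P̄·Hᵀ + R = [60 109; 109 544]
K = P̄·Hᵀ·S⁻¹ = [-7931/20759 -586/20759; -5870/20759 184/20759; -3190/20759 7279/20759]
x' − x̄ = [-76653/20759, -51174/20759, 36801/20759] = K·y
y = (KᵀK)⁻¹·Kᵀ·(x' − x̄) = [9, 9]
z = y + H·x̄ = [9, 9] + [-10, -6] = [-1, 3]

z = [-1, 3]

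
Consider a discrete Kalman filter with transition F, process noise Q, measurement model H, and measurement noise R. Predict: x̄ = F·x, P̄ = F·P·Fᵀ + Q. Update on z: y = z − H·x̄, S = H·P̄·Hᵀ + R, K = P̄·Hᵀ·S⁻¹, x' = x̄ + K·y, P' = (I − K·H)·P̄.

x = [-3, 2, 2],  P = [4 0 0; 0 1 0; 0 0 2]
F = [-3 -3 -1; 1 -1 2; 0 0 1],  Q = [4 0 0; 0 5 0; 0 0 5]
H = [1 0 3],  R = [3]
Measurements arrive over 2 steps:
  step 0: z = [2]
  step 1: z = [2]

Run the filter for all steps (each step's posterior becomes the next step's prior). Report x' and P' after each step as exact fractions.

step 0: x' = [-8/7, -20/21, 23/21], P' = [222/7 -88/7 -71/7; -88/7 1889/105 439/105; -71/7 439/105 374/105]
step 1: x' = [35215/37679, 88822/37679, 14061/37679], P' = [1427190/37679 558090/37679 -450969/37679; 558090/37679 1345423/37679 -188109/37679; -450969/37679 -188109/37679 154524/37679]

step 0: x̄ = F·x = [1, -1, 2]
step 0: P̄ = F·P·Fᵀ + Q = [51 -13 -2; -13 18 4; -2 4 7]
step 0: y = z − H·x̄ = [-5]
step 0: S = H·P̄·Hᵀ + R = [105]
step 0: K = P̄·Hᵀ·S⁻¹ = [3/7; -1/105; 19/105]
step 0: x' = x̄ + K·y = [-8/7, -20/21, 23/21]
step 0: P' = (I − K·H)·P̄ = [222/7 -88/7 -71/7; -88/7 1889/105 439/105; -71/7 439/105 374/105]
step 1: x̄ = F·x = [109/21, 2, 23/21]
step 1: P̄ = F·P·Fᵀ + Q = [20249/105 9/5 1504/105; 9/5 184/5 -36/5; 1504/105 -36/5 899/105]
step 1: y = z − H·x̄ = [-136/21]
step 1: S = H·P̄·Hᵀ + R = [37679/105]
step 1: K = P̄·Hᵀ·S⁻¹ = [24761/37679; -2079/37679; 4201/37679]
step 1: x' = x̄ + K·y = [35215/37679, 88822/37679, 14061/37679]
step 1: P' = (I − K·H)·P̄ = [1427190/37679 558090/37679 -450969/37679; 558090/37679 1345423/37679 -188109/37679; -450969/37679 -188109/37679 154524/37679]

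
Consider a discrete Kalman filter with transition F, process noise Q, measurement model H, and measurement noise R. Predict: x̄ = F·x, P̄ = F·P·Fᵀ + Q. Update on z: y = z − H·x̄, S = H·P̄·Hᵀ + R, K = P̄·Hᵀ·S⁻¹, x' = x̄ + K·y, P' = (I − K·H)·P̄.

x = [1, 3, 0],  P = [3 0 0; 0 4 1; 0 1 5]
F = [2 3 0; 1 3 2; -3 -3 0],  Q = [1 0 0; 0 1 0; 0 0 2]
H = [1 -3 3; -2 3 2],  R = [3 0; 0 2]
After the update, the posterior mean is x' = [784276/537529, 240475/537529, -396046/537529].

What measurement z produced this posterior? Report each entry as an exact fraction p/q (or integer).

z = [-2, -3]

x̄ = F·x = [11, 10, -12]
P̄ = F·P·Fᵀ + Q = [49 48 -54; 48 72 -51; -54 -51 65]
S = H·P̄·Hᵀ + R = [1591 139; 139 350]
K = P̄·Hᵀ·S⁻¹ = [-81332/537529 -62919/537529; -114852/537529 73257/537529; 91085/537529 94369/537529]
x' − x̄ = [-5128543/537529, -5134815/537529, 6054302/537529] = K·y
y = (KᵀK)⁻¹·Kᵀ·(x' − x̄) = [53, 13]
z = y + H·x̄ = [53, 13] + [-55, -16] = [-2, -3]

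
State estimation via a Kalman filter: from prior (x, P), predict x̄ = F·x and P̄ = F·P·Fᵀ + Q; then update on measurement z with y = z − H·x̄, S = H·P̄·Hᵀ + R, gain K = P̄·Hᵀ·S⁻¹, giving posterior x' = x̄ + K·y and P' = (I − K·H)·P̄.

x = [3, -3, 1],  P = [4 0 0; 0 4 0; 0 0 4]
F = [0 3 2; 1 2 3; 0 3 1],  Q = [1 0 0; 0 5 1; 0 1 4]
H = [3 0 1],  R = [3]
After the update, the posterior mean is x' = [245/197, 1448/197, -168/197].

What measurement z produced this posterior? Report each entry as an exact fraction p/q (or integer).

x̄ = F·x = [-7, 0, -8]
P̄ = F·P·Fᵀ + Q = [53 48 44; 48 61 37; 44 37 44]
S = H·P̄·Hᵀ + R = [788]
K = P̄·Hᵀ·S⁻¹ = [203/788; 181/788; 44/197]
x' − x̄ = [1624/197, 1448/197, 1408/197] = K·y
y = (KᵀK)⁻¹·Kᵀ·(x' − x̄) = [32]
z = y + H·x̄ = [32] + [-29] = [3]

z = [3]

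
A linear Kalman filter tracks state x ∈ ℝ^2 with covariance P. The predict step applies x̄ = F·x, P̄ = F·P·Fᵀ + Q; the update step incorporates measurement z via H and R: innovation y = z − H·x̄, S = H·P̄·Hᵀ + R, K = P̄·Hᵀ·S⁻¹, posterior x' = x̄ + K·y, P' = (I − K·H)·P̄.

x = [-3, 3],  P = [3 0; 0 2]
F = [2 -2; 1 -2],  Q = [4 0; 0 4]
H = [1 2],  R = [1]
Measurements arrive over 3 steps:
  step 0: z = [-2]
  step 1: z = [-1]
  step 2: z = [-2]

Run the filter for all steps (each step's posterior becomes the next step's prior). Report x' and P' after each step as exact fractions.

step 0: x̄ = F·x = [-12, -9]
step 0: P̄ = F·P·Fᵀ + Q = [24 14; 14 15]
step 0: y = z − H·x̄ = [28]
step 0: S = H·P̄·Hᵀ + R = [141]
step 0: K = P̄·Hᵀ·S⁻¹ = [52/141; 44/141]
step 0: x' = x̄ + K·y = [-236/141, -37/141]
step 0: P' = (I − K·H)·P̄ = [680/141 -314/141; -314/141 179/141]
step 1: x̄ = F·x = [-398/141, -54/47]
step 1: P̄ = F·P·Fᵀ + Q = [6512/141 1320/47; 1320/47 1072/47]
step 1: y = z − H·x̄ = [581/141]
step 1: S = H·P̄·Hᵀ + R = [35357/141]
step 1: K = P̄·Hᵀ·S⁻¹ = [14432/35357; 10392/35357]
step 1: x' = x̄ + K·y = [-5762/5051, 314/5051]
step 1: P' = (I − K·H)·P̄ = [155760/35357 -70664/35357; -70664/35357 40528/35357]
step 2: x̄ = F·x = [-12152/5051, -6390/5051]
step 2: P̄ = F·P·Fᵀ + Q = [1491892/35357 897616/35357; 897616/35357 741956/35357]
step 2: y = z − H·x̄ = [14830/5051]
step 2: S = H·P̄·Hᵀ + R = [8085537/35357]
step 2: K = P̄·Hᵀ·S⁻¹ = [365236/898393; 2381528/8085537]
step 2: x' = x̄ + K·y = [-1089056/898393, -3236690/8085537]
step 2: P' = (I − K·H)·P̄ = [3951956/898393 -1793360/898393; -1793360/898393 9260884/8085537]

step 0: x' = [-236/141, -37/141], P' = [680/141 -314/141; -314/141 179/141]
step 1: x' = [-5762/5051, 314/5051], P' = [155760/35357 -70664/35357; -70664/35357 40528/35357]
step 2: x' = [-1089056/898393, -3236690/8085537], P' = [3951956/898393 -1793360/898393; -1793360/898393 9260884/8085537]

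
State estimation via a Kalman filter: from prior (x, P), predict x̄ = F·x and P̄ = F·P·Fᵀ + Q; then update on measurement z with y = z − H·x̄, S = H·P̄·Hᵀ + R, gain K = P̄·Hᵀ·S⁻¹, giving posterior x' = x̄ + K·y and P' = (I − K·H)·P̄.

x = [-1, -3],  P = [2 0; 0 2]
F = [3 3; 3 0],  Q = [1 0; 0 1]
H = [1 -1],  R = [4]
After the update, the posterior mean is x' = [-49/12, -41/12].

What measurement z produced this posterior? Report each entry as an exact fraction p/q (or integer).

z = [1]

x̄ = F·x = [-12, -3]
P̄ = F·P·Fᵀ + Q = [37 18; 18 19]
S = H·P̄·Hᵀ + R = [24]
K = P̄·Hᵀ·S⁻¹ = [19/24; -1/24]
x' − x̄ = [95/12, -5/12] = K·y
y = (KᵀK)⁻¹·Kᵀ·(x' − x̄) = [10]
z = y + H·x̄ = [10] + [-9] = [1]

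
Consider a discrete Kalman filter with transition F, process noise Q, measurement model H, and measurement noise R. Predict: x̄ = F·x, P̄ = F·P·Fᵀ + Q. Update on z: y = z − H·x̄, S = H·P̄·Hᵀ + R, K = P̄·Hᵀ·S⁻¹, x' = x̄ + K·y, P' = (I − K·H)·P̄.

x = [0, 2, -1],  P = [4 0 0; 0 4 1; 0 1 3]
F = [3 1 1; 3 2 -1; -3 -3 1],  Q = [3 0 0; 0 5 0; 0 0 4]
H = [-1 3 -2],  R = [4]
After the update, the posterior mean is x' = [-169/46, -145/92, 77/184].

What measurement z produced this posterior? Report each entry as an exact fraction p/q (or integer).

z = [-2]

x̄ = F·x = [1, 5, -7]
P̄ = F·P·Fᵀ + Q = [48 42 -47; 42 56 -58; -47 -58 73]
S = H·P̄·Hᵀ + R = [1104]
K = P̄·Hᵀ·S⁻¹ = [43/276; 121/552; -91/368]
x' − x̄ = [-215/46, -605/92, 1365/184] = K·y
y = (KᵀK)⁻¹·Kᵀ·(x' − x̄) = [-30]
z = y + H·x̄ = [-30] + [28] = [-2]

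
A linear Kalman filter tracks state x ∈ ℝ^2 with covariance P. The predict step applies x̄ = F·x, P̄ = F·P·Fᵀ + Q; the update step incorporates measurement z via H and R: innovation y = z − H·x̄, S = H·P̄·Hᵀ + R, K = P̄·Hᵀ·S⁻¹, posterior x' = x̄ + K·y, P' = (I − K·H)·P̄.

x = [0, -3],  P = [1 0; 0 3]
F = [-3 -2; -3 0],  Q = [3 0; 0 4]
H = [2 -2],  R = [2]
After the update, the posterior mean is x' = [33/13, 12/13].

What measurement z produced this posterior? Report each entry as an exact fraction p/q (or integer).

z = [3]

x̄ = F·x = [6, 0]
P̄ = F·P·Fᵀ + Q = [24 9; 9 13]
S = H·P̄·Hᵀ + R = [78]
K = P̄·Hᵀ·S⁻¹ = [5/13; -4/39]
x' − x̄ = [-45/13, 12/13] = K·y
y = (KᵀK)⁻¹·Kᵀ·(x' − x̄) = [-9]
z = y + H·x̄ = [-9] + [12] = [3]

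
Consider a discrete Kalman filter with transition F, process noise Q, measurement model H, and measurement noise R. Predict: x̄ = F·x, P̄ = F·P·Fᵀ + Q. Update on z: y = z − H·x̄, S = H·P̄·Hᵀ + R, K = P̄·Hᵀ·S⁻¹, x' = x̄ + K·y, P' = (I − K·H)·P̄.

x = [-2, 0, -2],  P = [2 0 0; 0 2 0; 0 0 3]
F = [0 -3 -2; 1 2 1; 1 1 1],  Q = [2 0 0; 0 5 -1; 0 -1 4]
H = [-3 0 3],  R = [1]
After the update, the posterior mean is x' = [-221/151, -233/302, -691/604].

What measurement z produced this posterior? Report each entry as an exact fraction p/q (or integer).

x̄ = F·x = [4, -4, -4]
P̄ = F·P·Fᵀ + Q = [32 -18 -12; -18 18 8; -12 8 11]
S = H·P̄·Hᵀ + R = [604]
K = P̄·Hᵀ·S⁻¹ = [-33/151; 39/302; 69/604]
x' − x̄ = [-825/151, 975/302, 1725/604] = K·y
y = (KᵀK)⁻¹·Kᵀ·(x' − x̄) = [25]
z = y + H·x̄ = [25] + [-24] = [1]

z = [1]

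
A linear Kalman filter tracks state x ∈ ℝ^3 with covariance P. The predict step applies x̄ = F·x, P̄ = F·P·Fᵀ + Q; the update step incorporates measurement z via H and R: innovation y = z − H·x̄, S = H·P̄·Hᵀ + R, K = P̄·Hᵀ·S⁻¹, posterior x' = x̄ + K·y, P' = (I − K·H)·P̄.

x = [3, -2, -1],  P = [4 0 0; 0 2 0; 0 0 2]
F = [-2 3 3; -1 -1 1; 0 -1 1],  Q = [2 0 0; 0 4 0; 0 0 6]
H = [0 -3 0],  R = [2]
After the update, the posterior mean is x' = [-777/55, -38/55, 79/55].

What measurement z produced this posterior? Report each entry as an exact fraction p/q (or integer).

z = [2]

x̄ = F·x = [-15, -2, 1]
P̄ = F·P·Fᵀ + Q = [54 8 0; 8 12 4; 0 4 10]
S = H·P̄·Hᵀ + R = [110]
K = P̄·Hᵀ·S⁻¹ = [-12/55; -18/55; -6/55]
x' − x̄ = [48/55, 72/55, 24/55] = K·y
y = (KᵀK)⁻¹·Kᵀ·(x' − x̄) = [-4]
z = y + H·x̄ = [-4] + [6] = [2]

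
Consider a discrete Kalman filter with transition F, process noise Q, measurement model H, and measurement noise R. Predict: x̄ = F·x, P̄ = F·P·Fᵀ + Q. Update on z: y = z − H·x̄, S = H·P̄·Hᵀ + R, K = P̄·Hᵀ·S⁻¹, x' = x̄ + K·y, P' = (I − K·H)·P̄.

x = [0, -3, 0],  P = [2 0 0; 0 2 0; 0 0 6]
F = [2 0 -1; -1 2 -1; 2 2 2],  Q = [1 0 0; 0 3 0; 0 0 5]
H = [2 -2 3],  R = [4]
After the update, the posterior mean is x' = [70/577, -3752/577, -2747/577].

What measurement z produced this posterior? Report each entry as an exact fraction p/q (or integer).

x̄ = F·x = [0, -6, -6]
P̄ = F·P·Fᵀ + Q = [15 2 -4; 2 19 -8; -4 -8 45]
S = H·P̄·Hᵀ + R = [577]
K = P̄·Hᵀ·S⁻¹ = [14/577; -58/577; 143/577]
x' − x̄ = [70/577, -290/577, 715/577] = K·y
y = (KᵀK)⁻¹·Kᵀ·(x' − x̄) = [5]
z = y + H·x̄ = [5] + [-6] = [-1]

z = [-1]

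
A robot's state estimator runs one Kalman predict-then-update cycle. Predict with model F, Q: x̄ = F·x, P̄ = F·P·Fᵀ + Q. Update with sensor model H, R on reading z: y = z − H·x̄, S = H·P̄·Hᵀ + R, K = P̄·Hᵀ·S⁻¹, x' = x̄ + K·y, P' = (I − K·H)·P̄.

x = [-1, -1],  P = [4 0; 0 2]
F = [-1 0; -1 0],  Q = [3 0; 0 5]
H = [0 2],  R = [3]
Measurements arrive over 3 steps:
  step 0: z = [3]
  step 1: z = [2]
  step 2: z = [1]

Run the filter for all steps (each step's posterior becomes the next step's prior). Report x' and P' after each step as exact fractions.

step 0: x' = [47/39, 19/13], P' = [209/39 4/13; 4/13 9/13]
step 1: x' = [-245/1733, 1475/1733], P' = [10006/1733 627/1733; 627/1733 1212/1733]
step 2: x' = [25647/79883, 38077/79883], P' = [469787/79883 30018/79883; 30018/79883 56013/79883]

step 0: x̄ = F·x = [1, 1]
step 0: P̄ = F·P·Fᵀ + Q = [7 4; 4 9]
step 0: y = z − H·x̄ = [1]
step 0: S = H·P̄·Hᵀ + R = [39]
step 0: K = P̄·Hᵀ·S⁻¹ = [8/39; 6/13]
step 0: x' = x̄ + K·y = [47/39, 19/13]
step 0: P' = (I − K·H)·P̄ = [209/39 4/13; 4/13 9/13]
step 1: x̄ = F·x = [-47/39, -47/39]
step 1: P̄ = F·P·Fᵀ + Q = [326/39 209/39; 209/39 404/39]
step 1: y = z − H·x̄ = [172/39]
step 1: S = H·P̄·Hᵀ + R = [1733/39]
step 1: K = P̄·Hᵀ·S⁻¹ = [418/1733; 808/1733]
step 1: x' = x̄ + K·y = [-245/1733, 1475/1733]
step 1: P' = (I − K·H)·P̄ = [10006/1733 627/1733; 627/1733 1212/1733]
step 2: x̄ = F·x = [245/1733, 245/1733]
step 2: P̄ = F·P·Fᵀ + Q = [15205/1733 10006/1733; 10006/1733 18671/1733]
step 2: y = z − H·x̄ = [1243/1733]
step 2: S = H·P̄·Hᵀ + R = [79883/1733]
step 2: K = P̄·Hᵀ·S⁻¹ = [20012/79883; 37342/79883]
step 2: x' = x̄ + K·y = [25647/79883, 38077/79883]
step 2: P' = (I − K·H)·P̄ = [469787/79883 30018/79883; 30018/79883 56013/79883]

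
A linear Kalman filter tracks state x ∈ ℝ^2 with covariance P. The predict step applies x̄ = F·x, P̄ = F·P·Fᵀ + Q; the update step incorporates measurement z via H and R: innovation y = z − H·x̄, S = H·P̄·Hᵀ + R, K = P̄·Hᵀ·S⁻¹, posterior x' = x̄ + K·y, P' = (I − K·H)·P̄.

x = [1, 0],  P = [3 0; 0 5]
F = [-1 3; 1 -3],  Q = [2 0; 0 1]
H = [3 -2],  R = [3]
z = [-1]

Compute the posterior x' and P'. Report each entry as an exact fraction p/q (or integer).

x' = [-241/1225, 257/1225]
P' = [734/1225 732/1225; 732/1225 1461/1225]

x̄ = F·x = [-1, 1]
P̄ = F·P·Fᵀ + Q = [50 -48; -48 49]
y = z − H·x̄ = [4]
S = H·P̄·Hᵀ + R = [1225]
K = P̄·Hᵀ·S⁻¹ = [246/1225; -242/1225]
x' = x̄ + K·y = [-241/1225, 257/1225]
P' = (I − K·H)·P̄ = [734/1225 732/1225; 732/1225 1461/1225]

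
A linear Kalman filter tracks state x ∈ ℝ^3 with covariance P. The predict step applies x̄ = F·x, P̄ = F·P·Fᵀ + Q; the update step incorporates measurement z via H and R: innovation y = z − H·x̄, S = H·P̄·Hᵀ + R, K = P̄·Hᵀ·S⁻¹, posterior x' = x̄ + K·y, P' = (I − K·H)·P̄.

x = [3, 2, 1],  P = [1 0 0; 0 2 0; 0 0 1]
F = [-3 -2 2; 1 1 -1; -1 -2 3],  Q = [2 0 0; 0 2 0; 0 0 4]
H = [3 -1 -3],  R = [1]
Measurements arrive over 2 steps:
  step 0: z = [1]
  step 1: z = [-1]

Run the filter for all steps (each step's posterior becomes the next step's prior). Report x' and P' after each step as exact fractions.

step 0: x' = [-265/56, 107/56, -45/8], P' = [1847/112 -765/112 299/16; -765/112 591/112 -137/16; 299/16 -137/16 345/16]
step 1: x' = [-25620/37799, 12198/37799, -17492/37799], P' = [757292/37799 -357688/37799 1753157/75598; -357688/37799 265408/37799 -893753/75598; 1753157/75598 -893753/75598 1030031/37799]

step 0: x̄ = F·x = [-11, 4, -4]
step 0: P̄ = F·P·Fᵀ + Q = [23 -9 17; -9 6 -8; 17 -8 22]
step 0: y = z − H·x̄ = [26]
step 0: S = H·P̄·Hᵀ + R = [112]
step 0: K = P̄·Hᵀ·S⁻¹ = [27/112; -9/112; -1/16]
step 0: x' = x̄ + K·y = [-265/56, 107/56, -45/8]
step 0: P' = (I − K·H)·P̄ = [1847/112 -765/112 299/16; -765/112 591/112 -137/16; 299/16 -137/16 345/16]
step 1: x̄ = F·x = [-7/8, 157/56, -447/28]
step 1: P̄ = F·P·Fᵀ + Q = [321/16 -157/16 203/8; -157/16 1279/112 -2201/56; 203/8 -2201/56 5571/28]
step 1: y = z − H·x̄ = [-1217/28]
step 1: S = H·P̄·Hᵀ + R = [37799/28]
step 1: K = P̄·Hᵀ·S⁻¹ = [-343/75598; 4315/75598; -13481/37799]
step 1: x' = x̄ + K·y = [-25620/37799, 12198/37799, -17492/37799]
step 1: P' = (I − K·H)·P̄ = [757292/37799 -357688/37799 1753157/75598; -357688/37799 265408/37799 -893753/75598; 1753157/75598 -893753/75598 1030031/37799]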